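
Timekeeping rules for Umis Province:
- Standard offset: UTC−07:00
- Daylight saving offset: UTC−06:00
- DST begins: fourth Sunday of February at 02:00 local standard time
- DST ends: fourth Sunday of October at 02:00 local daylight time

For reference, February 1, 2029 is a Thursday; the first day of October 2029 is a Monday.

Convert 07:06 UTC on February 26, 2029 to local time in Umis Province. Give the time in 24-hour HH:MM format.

1 February 2029 is a Thursday, so the first Sunday is February 4 and the fourth is February 25.
1 October 2029 is a Monday, so the first Sunday is October 7 and the fourth is October 28.
At the standard offset (UTC−07:00), 07:06 UTC − 7h = 00:06 Umis Province standard time.
The standard-time date in Umis Province, February 26, 2029, falls between 25 February and 28 October, so daylight saving is in effect and Umis Province is at UTC−06:00.
07:06 UTC − 6h = 01:06 local.

01:06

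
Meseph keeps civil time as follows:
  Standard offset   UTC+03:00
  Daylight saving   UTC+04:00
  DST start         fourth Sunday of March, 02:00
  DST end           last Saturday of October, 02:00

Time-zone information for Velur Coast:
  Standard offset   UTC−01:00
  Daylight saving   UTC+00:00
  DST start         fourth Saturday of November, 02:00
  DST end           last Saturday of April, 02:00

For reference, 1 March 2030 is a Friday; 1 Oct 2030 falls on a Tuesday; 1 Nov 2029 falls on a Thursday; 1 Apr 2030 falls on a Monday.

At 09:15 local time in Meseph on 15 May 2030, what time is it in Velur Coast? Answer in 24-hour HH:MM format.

04:15

1 March 2030 is a Friday, so the first Sunday is March 3 and the fourth is March 24.
1 October 2030 is a Tuesday, so Saturdays fall on 5, 12, 19, 26; the last is October 26.
Daylight saving runs 24 March – 26 October; 15 May 2030 is inside that window, so Meseph is at UTC+04:00.
09:15 Meseph − 4h = 05:15 UTC.
1 November 2029 is a Thursday, so the first Saturday is November 3 and the fourth is November 24.
1 April 2030 is a Monday, so Saturdays fall on 6, 13, 20, 27; the last is April 27.
At the standard offset (UTC−01:00), 05:15 UTC − 1h = 04:15 Velur Coast standard time.
The standard-time date in Velur Coast, 15 May 2030, does not fall between 24 November 2029 and 27 April 2030, so daylight saving is not in effect and Velur Coast is at UTC−01:00.
05:15 UTC − 1h = 04:15 Velur Coast.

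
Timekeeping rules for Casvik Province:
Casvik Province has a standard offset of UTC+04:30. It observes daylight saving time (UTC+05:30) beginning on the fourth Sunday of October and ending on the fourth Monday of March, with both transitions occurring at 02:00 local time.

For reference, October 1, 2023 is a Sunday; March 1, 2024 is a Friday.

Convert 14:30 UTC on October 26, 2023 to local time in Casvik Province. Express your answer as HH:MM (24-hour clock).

20:00

1 October 2023 is a Sunday, so the first Sunday is October 1 and the fourth is October 22.
1 March 2024 is a Friday, so the first Monday is March 4 and the fourth is March 25.
At the standard offset (UTC+04:30), 14:30 UTC + 4h30m = 19:00 Casvik Province standard time.
Daylight saving runs 22 October 2023 – 25 March 2024; the standard-time date in Casvik Province, October 26, 2023, is inside that window, so Casvik Province is at UTC+05:30.
14:30 UTC + 5h30m = 20:00 local.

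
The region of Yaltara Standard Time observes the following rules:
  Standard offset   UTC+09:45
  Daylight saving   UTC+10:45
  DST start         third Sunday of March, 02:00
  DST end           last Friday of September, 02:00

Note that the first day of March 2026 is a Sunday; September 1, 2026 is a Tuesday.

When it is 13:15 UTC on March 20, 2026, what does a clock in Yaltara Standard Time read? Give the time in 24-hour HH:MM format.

00:00

1 March 2026 is a Sunday, so the first Sunday is March 1 and the third is March 15.
1 September 2026 is a Tuesday, so Fridays fall on 4, 11, 18, 25; the last is September 25.
At the standard offset (UTC+09:45), 13:15 UTC + 9h45m = 23:00 Yaltara Standard Time standard time.
Daylight saving runs 15 March – 25 September; the standard-time date in Yaltara Standard Time, March 20, 2026, is inside that window, so Yaltara Standard Time is at UTC+10:45.
13:15 UTC + 10h45m = 00:00 local (rolling into the next day, 21 March 2026).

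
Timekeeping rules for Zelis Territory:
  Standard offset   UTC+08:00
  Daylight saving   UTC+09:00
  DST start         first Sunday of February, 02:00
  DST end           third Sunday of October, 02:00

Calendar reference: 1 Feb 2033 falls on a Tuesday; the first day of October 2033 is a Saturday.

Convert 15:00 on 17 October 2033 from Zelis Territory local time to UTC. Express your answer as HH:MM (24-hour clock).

1 February 2033 is a Tuesday, so the first Sunday is February 6.
1 October 2033 is a Saturday, so the first Sunday is October 2 and the third is October 16.
17 October 2033 does not fall between 6 February and 16 October, so daylight saving is not in effect and Zelis Territory is at UTC+08:00.
15:00 local − 8h = 07:00 UTC.

07:00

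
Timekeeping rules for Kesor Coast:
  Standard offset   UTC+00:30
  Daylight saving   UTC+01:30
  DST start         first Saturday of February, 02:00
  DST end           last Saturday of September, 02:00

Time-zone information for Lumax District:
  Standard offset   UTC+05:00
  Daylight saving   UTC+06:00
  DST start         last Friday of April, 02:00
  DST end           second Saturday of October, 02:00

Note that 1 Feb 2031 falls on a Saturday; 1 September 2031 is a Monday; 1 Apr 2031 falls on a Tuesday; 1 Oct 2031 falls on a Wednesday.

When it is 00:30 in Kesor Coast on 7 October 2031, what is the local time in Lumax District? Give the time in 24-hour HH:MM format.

06:00

1 February 2031 is a Saturday, so the first Saturday is February 1.
1 September 2031 is a Monday, so Saturdays fall on 6, 13, 20, 27; the last is September 27.
7 October 2031 is outside the daylight-saving period (1 February – 27 September), so Kesor Coast is on standard time, UTC+00:30.
00:30 Kesor Coast − 0h30m = 00:00 UTC.
1 April 2031 is a Tuesday, so Fridays fall on 4, 11, 18, 25; the last is April 25.
1 October 2031 is a Wednesday, so the first Saturday is October 4 and the second is October 11.
At the standard offset (UTC+05:00), 00:00 UTC + 5h = 05:00 Lumax District standard time.
The standard-time date in Lumax District, 7 October 2031, lies within the daylight-saving period (25 April – 11 October), so Lumax District is on daylight time, UTC+06:00.
00:00 UTC + 6h = 06:00 Lumax District.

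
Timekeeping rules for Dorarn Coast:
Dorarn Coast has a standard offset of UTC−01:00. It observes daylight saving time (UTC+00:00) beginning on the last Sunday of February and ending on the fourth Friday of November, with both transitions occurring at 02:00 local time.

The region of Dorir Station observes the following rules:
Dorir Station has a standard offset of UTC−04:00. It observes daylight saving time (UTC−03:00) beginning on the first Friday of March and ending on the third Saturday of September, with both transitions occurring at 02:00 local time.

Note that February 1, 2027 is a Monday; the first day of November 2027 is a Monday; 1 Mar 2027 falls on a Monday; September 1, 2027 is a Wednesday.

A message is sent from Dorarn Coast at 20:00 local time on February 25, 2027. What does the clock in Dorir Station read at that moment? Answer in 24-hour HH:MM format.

1 February 2027 is a Monday, so Sundays fall on 7, 14, 21, 28; the last is February 28.
1 November 2027 is a Monday, so the first Friday is November 5 and the fourth is November 26.
Daylight saving runs 28 February – 26 November; February 25, 2027 is outside that window, so Dorarn Coast is on standard time at UTC−01:00.
20:00 Dorarn Coast + 1h = 21:00 UTC.
1 March 2027 is a Monday, so the first Friday is March 5.
1 September 2027 is a Wednesday, so the first Saturday is September 4 and the third is September 18.
At the standard offset (UTC−04:00), 21:00 UTC − 4h = 17:00 Dorir Station standard time.
The standard-time date in Dorir Station, February 25, 2027, is outside the daylight-saving period (5 March – 18 September), so Dorir Station is on standard time, UTC−04:00.
21:00 UTC − 4h = 17:00 Dorir Station.

17:00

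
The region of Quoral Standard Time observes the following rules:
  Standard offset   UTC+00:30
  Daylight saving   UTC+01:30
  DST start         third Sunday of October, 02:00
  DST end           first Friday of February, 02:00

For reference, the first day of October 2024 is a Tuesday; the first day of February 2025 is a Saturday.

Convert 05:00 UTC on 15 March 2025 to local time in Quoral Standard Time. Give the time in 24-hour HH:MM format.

1 October 2024 is a Tuesday, so the first Sunday is October 6 and the third is October 20.
1 February 2025 is a Saturday, so the first Friday is February 7.
At the standard offset (UTC+00:30), 05:00 UTC + 0h30m = 05:30 Quoral Standard Time standard time.
Daylight saving runs 20 October 2024 – 7 February 2025; the standard-time date in Quoral Standard Time, 15 March 2025, is outside that window, so Quoral Standard Time is on standard time at UTC+00:30.
05:00 UTC + 0h30m = 05:30 local.

05:30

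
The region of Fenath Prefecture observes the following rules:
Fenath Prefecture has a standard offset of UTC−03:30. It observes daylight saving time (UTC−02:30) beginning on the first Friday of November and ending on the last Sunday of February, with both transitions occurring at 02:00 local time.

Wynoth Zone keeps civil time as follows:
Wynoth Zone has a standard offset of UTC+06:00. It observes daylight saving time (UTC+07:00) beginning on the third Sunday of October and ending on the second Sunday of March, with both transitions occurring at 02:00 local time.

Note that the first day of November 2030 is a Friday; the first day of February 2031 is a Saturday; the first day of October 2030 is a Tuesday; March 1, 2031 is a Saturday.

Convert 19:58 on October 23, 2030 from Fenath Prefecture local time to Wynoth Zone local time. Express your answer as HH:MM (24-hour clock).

1 November 2030 is a Friday, so the first Friday is November 1.
1 February 2031 is a Saturday, so Sundays fall on 2, 9, 16, 23; the last is February 23.
October 23, 2030 is outside the daylight-saving period (1 November 2030 – 23 February 2031), so Fenath Prefecture is on standard time, UTC−03:30.
19:58 Fenath Prefecture + 3h30m = 23:28 UTC.
1 October 2030 is a Tuesday, so the first Sunday is October 6 and the third is October 20.
1 March 2031 is a Saturday, so the first Sunday is March 2 and the second is March 9.
At the standard offset (UTC+06:00), 23:28 UTC + 6h = 05:28 Wynoth Zone standard time (rolling into the next day, 24 October 2030).
Daylight saving runs 20 October 2030 – 9 March 2031; the standard-time date in Wynoth Zone, October 24, 2030, is inside that window, so Wynoth Zone is at UTC+07:00.
23:28 UTC + 7h = 06:28 Wynoth Zone (rolling into the next day, 24 October 2030).

06:28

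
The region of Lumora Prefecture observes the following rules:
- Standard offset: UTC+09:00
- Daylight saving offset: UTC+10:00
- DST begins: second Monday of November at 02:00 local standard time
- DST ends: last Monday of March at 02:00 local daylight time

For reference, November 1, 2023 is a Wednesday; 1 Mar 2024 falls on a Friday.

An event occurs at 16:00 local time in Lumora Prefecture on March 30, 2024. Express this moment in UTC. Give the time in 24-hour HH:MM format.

1 November 2023 is a Wednesday, so the first Monday is November 6 and the second is November 13.
1 March 2024 is a Friday, so Mondays fall on 4, 11, 18, 25; the last is March 25.
Daylight saving runs 13 November 2023 – 25 March 2024; March 30, 2024 is outside that window, so Lumora Prefecture is on standard time at UTC+09:00.
16:00 local − 9h = 07:00 UTC.

07:00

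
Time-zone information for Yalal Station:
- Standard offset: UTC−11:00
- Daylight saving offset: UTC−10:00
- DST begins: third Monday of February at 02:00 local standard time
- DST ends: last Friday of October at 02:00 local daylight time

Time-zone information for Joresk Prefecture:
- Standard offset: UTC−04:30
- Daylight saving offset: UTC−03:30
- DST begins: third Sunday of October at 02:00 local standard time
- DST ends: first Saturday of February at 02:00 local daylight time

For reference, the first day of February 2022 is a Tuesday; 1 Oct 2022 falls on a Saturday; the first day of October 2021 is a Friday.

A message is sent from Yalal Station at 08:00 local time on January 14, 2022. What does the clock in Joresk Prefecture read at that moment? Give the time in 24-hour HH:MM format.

15:30

1 February 2022 is a Tuesday, so the first Monday is February 7 and the third is February 21.
1 October 2022 is a Saturday, so Fridays fall on 7, 14, 21, 28; the last is October 28.
Daylight saving runs 21 February – 28 October; January 14, 2022 is outside that window, so Yalal Station is on standard time at UTC−11:00.
08:00 Yalal Station + 11h = 19:00 UTC.
1 October 2021 is a Friday, so the first Sunday is October 3 and the third is October 17.
1 February 2022 is a Tuesday, so the first Saturday is February 5.
At the standard offset (UTC−04:30), 19:00 UTC − 4h30m = 14:30 Joresk Prefecture standard time.
The standard-time date in Joresk Prefecture, January 14, 2022, falls between 17 October 2021 and 5 February 2022, so daylight saving is in effect and Joresk Prefecture is at UTC−03:30.
19:00 UTC − 3h30m = 15:30 Joresk Prefecture.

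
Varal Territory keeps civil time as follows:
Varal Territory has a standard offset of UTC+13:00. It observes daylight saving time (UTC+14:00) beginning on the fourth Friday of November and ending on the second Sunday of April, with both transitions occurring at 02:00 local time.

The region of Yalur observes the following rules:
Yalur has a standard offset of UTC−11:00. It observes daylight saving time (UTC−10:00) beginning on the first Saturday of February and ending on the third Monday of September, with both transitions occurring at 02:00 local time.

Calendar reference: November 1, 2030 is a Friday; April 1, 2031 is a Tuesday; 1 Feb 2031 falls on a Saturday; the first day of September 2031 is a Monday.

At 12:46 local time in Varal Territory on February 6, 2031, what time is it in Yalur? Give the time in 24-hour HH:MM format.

1 November 2030 is a Friday, so the first Friday is November 1 and the fourth is November 22.
1 April 2031 is a Tuesday, so the first Sunday is April 6 and the second is April 13.
February 6, 2031 lies within the daylight-saving period (22 November 2030 – 13 April 2031), so Varal Territory is on daylight time, UTC+14:00.
12:46 Varal Territory − 14h = 22:46 UTC (rolling into the previous day, 5 February 2031).
1 February 2031 is a Saturday, so the first Saturday is February 1.
1 September 2031 is a Monday, so the first Monday is September 1 and the third is September 15.
At the standard offset (UTC−11:00), 22:46 UTC − 11h = 11:46 Yalur standard time.
The standard-time date in Yalur, February 5, 2031, lies within the daylight-saving period (1 February – 15 September), so Yalur is on daylight time, UTC−10:00.
22:46 UTC − 10h = 12:46 Yalur.

12:46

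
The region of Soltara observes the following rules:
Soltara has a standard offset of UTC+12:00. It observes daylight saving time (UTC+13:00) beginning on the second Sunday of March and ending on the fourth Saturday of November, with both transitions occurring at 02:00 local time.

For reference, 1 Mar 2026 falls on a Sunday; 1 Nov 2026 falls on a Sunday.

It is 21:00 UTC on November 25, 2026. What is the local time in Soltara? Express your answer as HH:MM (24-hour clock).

10:00

1 March 2026 is a Sunday, so the first Sunday is March 1 and the second is March 8.
1 November 2026 is a Sunday, so the first Saturday is November 7 and the fourth is November 28.
At the standard offset (UTC+12:00), 21:00 UTC + 12h = 09:00 Soltara standard time (rolling into the next day, 26 November 2026).
The standard-time date in Soltara, November 26, 2026, lies within the daylight-saving period (8 March – 28 November), so Soltara is on daylight time, UTC+13:00.
21:00 UTC + 13h = 10:00 local (rolling into the next day, 26 November 2026).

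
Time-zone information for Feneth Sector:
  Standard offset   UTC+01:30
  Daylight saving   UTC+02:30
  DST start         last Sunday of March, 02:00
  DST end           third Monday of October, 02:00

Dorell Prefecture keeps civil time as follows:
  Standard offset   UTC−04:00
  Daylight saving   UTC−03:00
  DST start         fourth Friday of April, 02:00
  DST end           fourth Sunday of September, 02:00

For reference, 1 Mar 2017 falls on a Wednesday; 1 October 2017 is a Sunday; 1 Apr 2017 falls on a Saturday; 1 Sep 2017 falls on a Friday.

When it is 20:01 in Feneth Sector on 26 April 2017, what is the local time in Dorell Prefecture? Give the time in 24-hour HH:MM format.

1 March 2017 is a Wednesday, so Sundays fall on 5, 12, 19, 26; the last is March 26.
1 October 2017 is a Sunday, so the first Monday is October 2 and the third is October 16.
Daylight saving runs 26 March – 16 October; 26 April 2017 is inside that window, so Feneth Sector is at UTC+02:30.
20:01 Feneth Sector − 2h30m = 17:31 UTC.
1 April 2017 is a Saturday, so the first Friday is April 7 and the fourth is April 28.
1 September 2017 is a Friday, so the first Sunday is September 3 and the fourth is September 24.
At the standard offset (UTC−04:00), 17:31 UTC − 4h = 13:31 Dorell Prefecture standard time.
The standard-time date in Dorell Prefecture, 26 April 2017, is outside the daylight-saving period (28 April – 24 September), so Dorell Prefecture is on standard time, UTC−04:00.
17:31 UTC − 4h = 13:31 Dorell Prefecture.

13:31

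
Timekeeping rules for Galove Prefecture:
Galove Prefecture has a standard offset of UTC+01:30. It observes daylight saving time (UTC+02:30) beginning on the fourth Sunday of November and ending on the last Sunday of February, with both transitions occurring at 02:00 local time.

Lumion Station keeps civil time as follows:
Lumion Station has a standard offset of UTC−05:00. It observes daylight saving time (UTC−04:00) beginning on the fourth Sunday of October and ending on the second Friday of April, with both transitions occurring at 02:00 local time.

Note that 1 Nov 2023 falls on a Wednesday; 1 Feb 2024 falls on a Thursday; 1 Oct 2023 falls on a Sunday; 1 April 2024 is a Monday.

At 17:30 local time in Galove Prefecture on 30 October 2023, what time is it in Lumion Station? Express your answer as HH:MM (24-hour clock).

1 November 2023 is a Wednesday, so the first Sunday is November 5 and the fourth is November 26.
1 February 2024 is a Thursday, so Sundays fall on 4, 11, 18, 25; the last is February 25.
Daylight saving runs 26 November 2023 – 25 February 2024; 30 October 2023 is outside that window, so Galove Prefecture is on standard time at UTC+01:30.
17:30 Galove Prefecture − 1h30m = 16:00 UTC.
1 October 2023 is a Sunday, so the first Sunday is October 1 and the fourth is October 22.
1 April 2024 is a Monday, so the first Friday is April 5 and the second is April 12.
At the standard offset (UTC−05:00), 16:00 UTC − 5h = 11:00 Lumion Station standard time.
The standard-time date in Lumion Station, 30 October 2023, lies within the daylight-saving period (22 October 2023 – 12 April 2024), so Lumion Station is on daylight time, UTC−04:00.
16:00 UTC − 4h = 12:00 Lumion Station.

12:00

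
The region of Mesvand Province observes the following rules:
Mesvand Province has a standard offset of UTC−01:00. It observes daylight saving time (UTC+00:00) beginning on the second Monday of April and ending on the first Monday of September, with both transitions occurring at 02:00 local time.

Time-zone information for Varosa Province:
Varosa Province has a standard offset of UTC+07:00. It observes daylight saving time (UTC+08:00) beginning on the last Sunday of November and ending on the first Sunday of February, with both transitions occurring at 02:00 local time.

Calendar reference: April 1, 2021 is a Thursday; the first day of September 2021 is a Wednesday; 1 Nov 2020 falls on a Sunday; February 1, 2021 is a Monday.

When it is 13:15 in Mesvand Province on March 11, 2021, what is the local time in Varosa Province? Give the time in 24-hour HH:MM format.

1 April 2021 is a Thursday, so the first Monday is April 5 and the second is April 12.
1 September 2021 is a Wednesday, so the first Monday is September 6.
Daylight saving runs 12 April – 6 September; March 11, 2021 is outside that window, so Mesvand Province is on standard time at UTC−01:00.
13:15 Mesvand Province + 1h = 14:15 UTC.
1 November 2020 is a Sunday, so Sundays fall on 1, 8, 15, 22, 29; the last is November 29.
1 February 2021 is a Monday, so the first Sunday is February 7.
At the standard offset (UTC+07:00), 14:15 UTC + 7h = 21:15 Varosa Province standard time.
Daylight saving runs 29 November 2020 – 7 February 2021; the standard-time date in Varosa Province, March 11, 2021, is outside that window, so Varosa Province is on standard time at UTC+07:00.
14:15 UTC + 7h = 21:15 Varosa Province.

21:15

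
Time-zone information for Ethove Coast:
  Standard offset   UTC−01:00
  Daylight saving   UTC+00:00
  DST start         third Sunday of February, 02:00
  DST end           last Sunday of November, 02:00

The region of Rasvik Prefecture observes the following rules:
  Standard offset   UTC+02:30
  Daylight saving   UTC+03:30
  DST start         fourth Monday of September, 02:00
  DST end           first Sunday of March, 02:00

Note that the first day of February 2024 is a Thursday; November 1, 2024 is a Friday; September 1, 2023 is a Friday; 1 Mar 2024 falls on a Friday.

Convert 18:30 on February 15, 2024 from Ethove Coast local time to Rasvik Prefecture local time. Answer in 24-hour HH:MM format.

1 February 2024 is a Thursday, so the first Sunday is February 4 and the third is February 18.
1 November 2024 is a Friday, so Sundays fall on 3, 10, 17, 24; the last is November 24.
Daylight saving runs 18 February – 24 November; February 15, 2024 is outside that window, so Ethove Coast is on standard time at UTC−01:00.
18:30 Ethove Coast + 1h = 19:30 UTC.
1 September 2023 is a Friday, so the first Monday is September 4 and the fourth is September 25.
1 March 2024 is a Friday, so the first Sunday is March 3.
At the standard offset (UTC+02:30), 19:30 UTC + 2h30m = 22:00 Rasvik Prefecture standard time.
The standard-time date in Rasvik Prefecture, February 15, 2024, falls between 25 September 2023 and 3 March 2024, so daylight saving is in effect and Rasvik Prefecture is at UTC+03:30.
19:30 UTC + 3h30m = 23:00 Rasvik Prefecture.

23:00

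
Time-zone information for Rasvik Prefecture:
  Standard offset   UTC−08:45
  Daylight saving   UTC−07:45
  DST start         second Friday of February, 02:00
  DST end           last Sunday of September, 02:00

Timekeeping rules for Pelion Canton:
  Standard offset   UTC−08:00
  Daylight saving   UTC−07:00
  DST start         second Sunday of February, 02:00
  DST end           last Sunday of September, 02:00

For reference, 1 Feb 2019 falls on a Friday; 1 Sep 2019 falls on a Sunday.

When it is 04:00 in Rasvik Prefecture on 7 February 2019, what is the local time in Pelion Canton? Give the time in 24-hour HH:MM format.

1 February 2019 is a Friday, so the first Friday is February 1 and the second is February 8.
1 September 2019 is a Sunday, so Sundays fall on 1, 8, 15, 22, 29; the last is September 29.
7 February 2019 does not fall between 8 February and 29 September, so daylight saving is not in effect and Rasvik Prefecture is at UTC−08:45.
04:00 Rasvik Prefecture + 8h45m = 12:45 UTC.
1 February 2019 is a Friday, so the first Sunday is February 3 and the second is February 10.
1 September 2019 is a Sunday, so Sundays fall on 1, 8, 15, 22, 29; the last is September 29.
At the standard offset (UTC−08:00), 12:45 UTC − 8h = 04:45 Pelion Canton standard time.
The standard-time date in Pelion Canton, 7 February 2019, is outside the daylight-saving period (10 February – 29 September), so Pelion Canton is on standard time, UTC−08:00.
12:45 UTC − 8h = 04:45 Pelion Canton.

04:45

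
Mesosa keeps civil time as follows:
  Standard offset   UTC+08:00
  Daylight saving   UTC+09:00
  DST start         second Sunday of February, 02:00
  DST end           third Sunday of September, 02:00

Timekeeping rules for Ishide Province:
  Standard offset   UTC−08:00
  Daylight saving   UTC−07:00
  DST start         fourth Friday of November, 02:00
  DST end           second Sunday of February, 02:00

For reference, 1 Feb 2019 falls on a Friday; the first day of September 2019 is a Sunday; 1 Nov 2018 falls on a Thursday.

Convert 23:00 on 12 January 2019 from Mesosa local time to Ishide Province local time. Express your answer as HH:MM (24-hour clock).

08:00

1 February 2019 is a Friday, so the first Sunday is February 3 and the second is February 10.
1 September 2019 is a Sunday, so the first Sunday is September 1 and the third is September 15.
Daylight saving runs 10 February – 15 September; 12 January 2019 is outside that window, so Mesosa is on standard time at UTC+08:00.
23:00 Mesosa − 8h = 15:00 UTC.
1 November 2018 is a Thursday, so the first Friday is November 2 and the fourth is November 23.
1 February 2019 is a Friday, so the first Sunday is February 3 and the second is February 10.
At the standard offset (UTC−08:00), 15:00 UTC − 8h = 07:00 Ishide Province standard time.
The standard-time date in Ishide Province, 12 January 2019, falls between 23 November 2018 and 10 February 2019, so daylight saving is in effect and Ishide Province is at UTC−07:00.
15:00 UTC − 7h = 08:00 Ishide Province.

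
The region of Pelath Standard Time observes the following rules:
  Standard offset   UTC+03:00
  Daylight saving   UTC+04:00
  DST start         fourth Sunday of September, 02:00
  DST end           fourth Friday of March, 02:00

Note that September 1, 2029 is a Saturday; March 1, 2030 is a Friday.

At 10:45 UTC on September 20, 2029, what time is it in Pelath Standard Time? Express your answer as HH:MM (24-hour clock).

13:45

1 September 2029 is a Saturday, so the first Sunday is September 2 and the fourth is September 23.
1 March 2030 is a Friday, so the first Friday is March 1 and the fourth is March 22.
At the standard offset (UTC+03:00), 10:45 UTC + 3h = 13:45 Pelath Standard Time standard time.
The standard-time date in Pelath Standard Time, September 20, 2029, does not fall between 23 September 2029 and 22 March 2030, so daylight saving is not in effect and Pelath Standard Time is at UTC+03:00.
10:45 UTC + 3h = 13:45 local.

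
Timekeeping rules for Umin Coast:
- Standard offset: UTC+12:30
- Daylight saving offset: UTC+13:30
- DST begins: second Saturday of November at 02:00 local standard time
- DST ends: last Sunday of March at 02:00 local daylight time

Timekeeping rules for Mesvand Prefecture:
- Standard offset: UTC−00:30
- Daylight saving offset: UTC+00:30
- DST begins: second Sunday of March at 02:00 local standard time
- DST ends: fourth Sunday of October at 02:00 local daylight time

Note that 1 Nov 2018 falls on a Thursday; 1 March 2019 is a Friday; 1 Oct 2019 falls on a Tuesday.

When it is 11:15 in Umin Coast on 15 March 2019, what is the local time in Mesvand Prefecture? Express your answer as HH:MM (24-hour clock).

22:15

1 November 2018 is a Thursday, so the first Saturday is November 3 and the second is November 10.
1 March 2019 is a Friday, so Sundays fall on 3, 10, 17, 24, 31; the last is March 31.
Daylight saving runs 10 November 2018 – 31 March 2019; 15 March 2019 is inside that window, so Umin Coast is at UTC+13:30.
11:15 Umin Coast − 13h30m = 21:45 UTC (rolling into the previous day, 14 March 2019).
1 March 2019 is a Friday, so the first Sunday is March 3 and the second is March 10.
1 October 2019 is a Tuesday, so the first Sunday is October 6 and the fourth is October 27.
At the standard offset (UTC−00:30), 21:45 UTC − 0h30m = 21:15 Mesvand Prefecture standard time.
Daylight saving runs 10 March – 27 October; the standard-time date in Mesvand Prefecture, 14 March 2019, is inside that window, so Mesvand Prefecture is at UTC+00:30.
21:45 UTC + 0h30m = 22:15 Mesvand Prefecture.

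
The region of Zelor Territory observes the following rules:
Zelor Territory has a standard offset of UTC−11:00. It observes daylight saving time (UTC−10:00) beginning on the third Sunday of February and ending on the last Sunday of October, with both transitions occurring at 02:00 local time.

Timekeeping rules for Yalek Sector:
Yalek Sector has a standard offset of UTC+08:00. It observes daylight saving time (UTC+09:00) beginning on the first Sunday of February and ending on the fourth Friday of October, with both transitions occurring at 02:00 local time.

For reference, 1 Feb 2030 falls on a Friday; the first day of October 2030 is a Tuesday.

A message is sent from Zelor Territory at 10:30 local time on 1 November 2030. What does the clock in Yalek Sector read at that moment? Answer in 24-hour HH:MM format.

1 February 2030 is a Friday, so the first Sunday is February 3 and the third is February 17.
1 October 2030 is a Tuesday, so Sundays fall on 6, 13, 20, 27; the last is October 27.
1 November 2030 does not fall between 17 February and 27 October, so daylight saving is not in effect and Zelor Territory is at UTC−11:00.
10:30 Zelor Territory + 11h = 21:30 UTC.
1 February 2030 is a Friday, so the first Sunday is February 3.
1 October 2030 is a Tuesday, so the first Friday is October 4 and the fourth is October 25.
At the standard offset (UTC+08:00), 21:30 UTC + 8h = 05:30 Yalek Sector standard time (rolling into the next day, 2 November 2030).
The standard-time date in Yalek Sector, 2 November 2030, does not fall between 3 February and 25 October, so daylight saving is not in effect and Yalek Sector is at UTC+08:00.
21:30 UTC + 8h = 05:30 Yalek Sector (rolling into the next day, 2 November 2030).

05:30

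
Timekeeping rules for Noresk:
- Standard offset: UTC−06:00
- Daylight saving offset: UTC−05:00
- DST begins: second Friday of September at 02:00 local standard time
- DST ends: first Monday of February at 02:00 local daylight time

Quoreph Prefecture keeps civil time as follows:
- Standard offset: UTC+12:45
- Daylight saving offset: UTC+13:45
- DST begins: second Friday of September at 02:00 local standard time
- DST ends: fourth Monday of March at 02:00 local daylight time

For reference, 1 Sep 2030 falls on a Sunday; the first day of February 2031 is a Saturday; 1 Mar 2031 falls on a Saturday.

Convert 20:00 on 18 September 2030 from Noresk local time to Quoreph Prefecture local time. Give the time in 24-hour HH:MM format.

14:45

1 September 2030 is a Sunday, so the first Friday is September 6 and the second is September 13.
1 February 2031 is a Saturday, so the first Monday is February 3.
Daylight saving runs 13 September 2030 – 3 February 2031; 18 September 2030 is inside that window, so Noresk is at UTC−05:00.
20:00 Noresk + 5h = 01:00 UTC (rolling into the next day, 19 September 2030).
1 September 2030 is a Sunday, so the first Friday is September 6 and the second is September 13.
1 March 2031 is a Saturday, so the first Monday is March 3 and the fourth is March 24.
At the standard offset (UTC+12:45), 01:00 UTC + 12h45m = 13:45 Quoreph Prefecture standard time.
The standard-time date in Quoreph Prefecture, 19 September 2030, falls between 13 September 2030 and 24 March 2031, so daylight saving is in effect and Quoreph Prefecture is at UTC+13:45.
01:00 UTC + 13h45m = 14:45 Quoreph Prefecture.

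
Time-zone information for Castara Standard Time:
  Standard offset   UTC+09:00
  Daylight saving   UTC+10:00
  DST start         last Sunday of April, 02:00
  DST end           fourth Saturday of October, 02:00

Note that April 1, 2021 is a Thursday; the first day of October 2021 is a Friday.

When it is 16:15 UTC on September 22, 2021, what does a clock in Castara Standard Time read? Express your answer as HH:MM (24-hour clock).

1 April 2021 is a Thursday, so Sundays fall on 4, 11, 18, 25; the last is April 25.
1 October 2021 is a Friday, so the first Saturday is October 2 and the fourth is October 23.
At the standard offset (UTC+09:00), 16:15 UTC + 9h = 01:15 Castara Standard Time standard time (rolling into the next day, 23 September 2021).
The standard-time date in Castara Standard Time, September 23, 2021, falls between 25 April and 23 October, so daylight saving is in effect and Castara Standard Time is at UTC+10:00.
16:15 UTC + 10h = 02:15 local (rolling into the next day, 23 September 2021).

02:15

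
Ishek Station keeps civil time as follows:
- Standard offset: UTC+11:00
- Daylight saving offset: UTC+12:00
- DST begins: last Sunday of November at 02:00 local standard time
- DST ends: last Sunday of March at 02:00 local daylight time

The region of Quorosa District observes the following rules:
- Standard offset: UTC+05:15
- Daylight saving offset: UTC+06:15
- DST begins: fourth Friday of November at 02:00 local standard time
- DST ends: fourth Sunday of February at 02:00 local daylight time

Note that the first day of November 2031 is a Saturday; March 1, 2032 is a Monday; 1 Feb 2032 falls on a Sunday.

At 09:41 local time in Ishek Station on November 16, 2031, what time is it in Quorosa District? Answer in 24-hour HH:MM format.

1 November 2031 is a Saturday, so Sundays fall on 2, 9, 16, 23, 30; the last is November 30.
1 March 2032 is a Monday, so Sundays fall on 7, 14, 21, 28; the last is March 28.
November 16, 2031 is outside the daylight-saving period (30 November 2031 – 28 March 2032), so Ishek Station is on standard time, UTC+11:00.
09:41 Ishek Station − 11h = 22:41 UTC (rolling into the previous day, 15 November 2031).
1 November 2031 is a Saturday, so the first Friday is November 7 and the fourth is November 28.
1 February 2032 is a Sunday, so the first Sunday is February 1 and the fourth is February 22.
At the standard offset (UTC+05:15), 22:41 UTC + 5h15m = 03:56 Quorosa District standard time (rolling into the next day, 16 November 2031).
The standard-time date in Quorosa District, November 16, 2031, does not fall between 28 November 2031 and 22 February 2032, so daylight saving is not in effect and Quorosa District is at UTC+05:15.
22:41 UTC + 5h15m = 03:56 Quorosa District (rolling into the next day, 16 November 2031).

03:56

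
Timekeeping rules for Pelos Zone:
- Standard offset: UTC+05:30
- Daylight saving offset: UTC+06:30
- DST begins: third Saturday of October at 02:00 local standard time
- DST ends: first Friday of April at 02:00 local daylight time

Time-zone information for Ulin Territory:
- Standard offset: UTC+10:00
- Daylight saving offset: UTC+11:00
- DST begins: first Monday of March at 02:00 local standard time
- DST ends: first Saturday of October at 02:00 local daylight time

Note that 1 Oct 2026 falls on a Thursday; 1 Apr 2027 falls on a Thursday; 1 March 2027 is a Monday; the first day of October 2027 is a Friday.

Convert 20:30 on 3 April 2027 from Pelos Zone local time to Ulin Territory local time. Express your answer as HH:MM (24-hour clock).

02:00

1 October 2026 is a Thursday, so the first Saturday is October 3 and the third is October 17.
1 April 2027 is a Thursday, so the first Friday is April 2.
Daylight saving runs 17 October 2026 – 2 April 2027; 3 April 2027 is outside that window, so Pelos Zone is on standard time at UTC+05:30.
20:30 Pelos Zone − 5h30m = 15:00 UTC.
1 March 2027 is a Monday, so the first Monday is March 1.
1 October 2027 is a Friday, so the first Saturday is October 2.
At the standard offset (UTC+10:00), 15:00 UTC + 10h = 01:00 Ulin Territory standard time (rolling into the next day, 4 April 2027).
The standard-time date in Ulin Territory, 4 April 2027, falls between 1 March and 2 October, so daylight saving is in effect and Ulin Territory is at UTC+11:00.
15:00 UTC + 11h = 02:00 Ulin Territory (rolling into the next day, 4 April 2027).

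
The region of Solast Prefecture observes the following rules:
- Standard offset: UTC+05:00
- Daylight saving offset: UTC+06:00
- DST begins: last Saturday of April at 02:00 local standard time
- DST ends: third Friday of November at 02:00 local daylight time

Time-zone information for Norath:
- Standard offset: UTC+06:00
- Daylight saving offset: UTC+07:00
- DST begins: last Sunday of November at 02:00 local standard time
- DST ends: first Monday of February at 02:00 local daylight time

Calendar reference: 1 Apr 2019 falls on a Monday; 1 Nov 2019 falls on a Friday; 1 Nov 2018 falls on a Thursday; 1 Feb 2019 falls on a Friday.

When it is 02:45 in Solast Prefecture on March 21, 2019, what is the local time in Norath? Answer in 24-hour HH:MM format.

03:45

1 April 2019 is a Monday, so Saturdays fall on 6, 13, 20, 27; the last is April 27.
1 November 2019 is a Friday, so the first Friday is November 1 and the third is November 15.
Daylight saving runs 27 April – 15 November; March 21, 2019 is outside that window, so Solast Prefecture is on standard time at UTC+05:00.
02:45 Solast Prefecture − 5h = 21:45 UTC (rolling into the previous day, 20 March 2019).
1 November 2018 is a Thursday, so Sundays fall on 4, 11, 18, 25; the last is November 25.
1 February 2019 is a Friday, so the first Monday is February 4.
At the standard offset (UTC+06:00), 21:45 UTC + 6h = 03:45 Norath standard time (rolling into the next day, 21 March 2019).
Daylight saving runs 25 November 2018 – 4 February 2019; the standard-time date in Norath, March 21, 2019, is outside that window, so Norath is on standard time at UTC+06:00.
21:45 UTC + 6h = 03:45 Norath (rolling into the next day, 21 March 2019).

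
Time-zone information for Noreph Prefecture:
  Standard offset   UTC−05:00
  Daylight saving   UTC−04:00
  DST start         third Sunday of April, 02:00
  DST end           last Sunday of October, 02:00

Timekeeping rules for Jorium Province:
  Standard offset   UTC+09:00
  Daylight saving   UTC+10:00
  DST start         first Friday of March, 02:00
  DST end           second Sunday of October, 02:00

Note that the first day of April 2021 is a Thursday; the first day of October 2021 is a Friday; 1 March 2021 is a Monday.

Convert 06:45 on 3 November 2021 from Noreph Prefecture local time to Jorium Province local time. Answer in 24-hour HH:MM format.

20:45

1 April 2021 is a Thursday, so the first Sunday is April 4 and the third is April 18.
1 October 2021 is a Friday, so Sundays fall on 3, 10, 17, 24, 31; the last is October 31.
3 November 2021 does not fall between 18 April and 31 October, so daylight saving is not in effect and Noreph Prefecture is at UTC−05:00.
06:45 Noreph Prefecture + 5h = 11:45 UTC.
1 March 2021 is a Monday, so the first Friday is March 5.
1 October 2021 is a Friday, so the first Sunday is October 3 and the second is October 10.
At the standard offset (UTC+09:00), 11:45 UTC + 9h = 20:45 Jorium Province standard time.
The standard-time date in Jorium Province, 3 November 2021, is outside the daylight-saving period (5 March – 10 October), so Jorium Province is on standard time, UTC+09:00.
11:45 UTC + 9h = 20:45 Jorium Province.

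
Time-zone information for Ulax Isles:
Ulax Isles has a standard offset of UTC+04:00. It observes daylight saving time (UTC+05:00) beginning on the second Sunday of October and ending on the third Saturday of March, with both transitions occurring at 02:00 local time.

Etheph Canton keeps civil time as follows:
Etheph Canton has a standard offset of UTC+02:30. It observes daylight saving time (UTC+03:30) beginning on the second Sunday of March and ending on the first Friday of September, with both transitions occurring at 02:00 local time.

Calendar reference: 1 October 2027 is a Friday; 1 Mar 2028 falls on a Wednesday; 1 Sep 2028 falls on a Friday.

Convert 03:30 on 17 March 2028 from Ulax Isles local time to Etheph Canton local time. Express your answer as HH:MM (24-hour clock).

1 October 2027 is a Friday, so the first Sunday is October 3 and the second is October 10.
1 March 2028 is a Wednesday, so the first Saturday is March 4 and the third is March 18.
Daylight saving runs 10 October 2027 – 18 March 2028; 17 March 2028 is inside that window, so Ulax Isles is at UTC+05:00.
03:30 Ulax Isles − 5h = 22:30 UTC (rolling into the previous day, 16 March 2028).
1 March 2028 is a Wednesday, so the first Sunday is March 5 and the second is March 12.
1 September 2028 is a Friday, so the first Friday is September 1.
At the standard offset (UTC+02:30), 22:30 UTC + 2h30m = 01:00 Etheph Canton standard time (rolling into the next day, 17 March 2028).
Daylight saving runs 12 March – 1 September; the standard-time date in Etheph Canton, 17 March 2028, is inside that window, so Etheph Canton is at UTC+03:30.
22:30 UTC + 3h30m = 02:00 Etheph Canton (rolling into the next day, 17 March 2028).

02:00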